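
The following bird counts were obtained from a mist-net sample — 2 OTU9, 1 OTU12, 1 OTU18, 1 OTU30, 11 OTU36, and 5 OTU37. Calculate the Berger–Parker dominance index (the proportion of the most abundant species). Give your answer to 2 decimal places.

0.52

Total N = 2+1+1+1+11+5 = 21, so the proportions are 0.0952, 0.0476, 0.0476, 0.0476, 0.5238, 0.2381 (working shown to 4 dp, full precision carried).
The largest proportion is 0.5238, i.e. d = 0.52 to 2 decimal places.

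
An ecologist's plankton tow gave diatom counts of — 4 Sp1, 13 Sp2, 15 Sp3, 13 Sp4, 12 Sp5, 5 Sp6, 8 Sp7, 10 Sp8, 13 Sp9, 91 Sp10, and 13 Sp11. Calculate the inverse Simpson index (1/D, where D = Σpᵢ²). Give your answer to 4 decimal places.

4.0719

Total N = 4+13+15+13+12+5+8+10+13+91+13 = 197, so the proportions are 0.02030457, 0.06598985, 0.07614213, 0.06598985, 0.06091371, 0.02538071, 0.04060914, 0.05076142, 0.06598985, 0.46192893, 0.06598985 (working shown to 8 dp, full precision carried).
D = 0.02030457² + 0.06598985² + 0.07614213² + 0.06598985² + 0.06091371² + 0.02538071² + 0.04060914² + 0.05076142² + 0.06598985² + 0.46192893² + 0.06598985² = 0.00041228 + 0.00435466 + 0.00579762 + 0.00435466 + 0.00371048 + 0.00064418 + 0.00164910 + 0.00257672 + 0.00435466 + 0.21337834 + 0.00435466 = 0.24558736.
So 1/D = 4.071871, i.e. 4.0719 to 4 decimal places.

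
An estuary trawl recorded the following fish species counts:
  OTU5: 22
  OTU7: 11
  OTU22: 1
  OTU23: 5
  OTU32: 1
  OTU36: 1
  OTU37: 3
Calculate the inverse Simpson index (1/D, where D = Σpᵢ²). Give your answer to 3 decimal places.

3.016

Total N = 22+11+1+5+1+1+3 = 44, so the proportions are 0.5, 0.25, 0.022727, 0.113636, 0.022727, 0.022727, 0.068182 (working shown to 6 dp, full precision carried).
D = 0.5² + 0.25² + 0.022727² + 0.113636² + 0.022727² + 0.022727² + 0.068182² = 0.250000 + 0.062500 + 0.000517 + 0.012913 + 0.000517 + 0.000517 + 0.004649 = 0.331612.
So 1/D = 3.01558, i.e. 3.016 to 3 decimal places.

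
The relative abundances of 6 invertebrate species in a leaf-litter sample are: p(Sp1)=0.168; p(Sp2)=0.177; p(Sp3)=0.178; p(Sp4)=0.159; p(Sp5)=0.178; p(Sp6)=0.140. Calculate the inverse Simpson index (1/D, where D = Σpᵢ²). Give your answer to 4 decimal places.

5.9594

D = 0.168² + 0.177² + 0.178² + 0.159² + 0.178² + 0.14² = 0.02822400 + 0.03132900 + 0.03168400 + 0.02528100 + 0.03168400 + 0.01960000 = 0.16780200 (working shown to 8 dp, full precision carried).
So 1/D = 5.959405, i.e. 5.9594 to 4 decimal places.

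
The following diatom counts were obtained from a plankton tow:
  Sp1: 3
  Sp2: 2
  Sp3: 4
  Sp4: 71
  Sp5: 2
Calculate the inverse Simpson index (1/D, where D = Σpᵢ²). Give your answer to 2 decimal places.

1.33

Total N = 3+2+4+71+2 = 82, so the proportions are 0.03659, 0.02439, 0.04878, 0.86585, 0.02439 (working shown to 5 dp, full precision carried).
D = 0.03659² + 0.02439² + 0.04878² + 0.86585² + 0.02439² = 0.00134 + 0.00059 + 0.00238 + 0.74970 + 0.00059 = 0.75461.
So 1/D = 1.3252, i.e. 1.33 to 2 decimal places.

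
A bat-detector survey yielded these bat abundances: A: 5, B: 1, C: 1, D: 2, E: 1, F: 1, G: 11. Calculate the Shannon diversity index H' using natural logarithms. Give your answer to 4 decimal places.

1.4633

Total N = 5+1+1+2+1+1+11 = 22, so the proportions are 0.227273, 0.045455, 0.045455, 0.090909, 0.045455, 0.045455, 0.5 (working shown to 6 dp, full precision carried).
Each pᵢ ln pᵢ term: 0.227273×(-1.481605)=-0.336728, 0.045455×(-3.091042)=-0.140502, 0.045455×(-3.091042)=-0.140502, 0.090909×(-2.397895)=-0.217990, 0.045455×(-3.091042)=-0.140502, 0.045455×(-3.091042)=-0.140502, 0.5×(-0.693147)=-0.346574.
Sum = -1.463300, so H' = 1.4633.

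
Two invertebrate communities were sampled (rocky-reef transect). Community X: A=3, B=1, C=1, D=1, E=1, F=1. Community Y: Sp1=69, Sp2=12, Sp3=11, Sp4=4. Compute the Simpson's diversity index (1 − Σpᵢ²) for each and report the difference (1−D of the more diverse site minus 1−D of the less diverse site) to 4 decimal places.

0.3283

Community X: N=8, proportions 0.375, 0.125, 0.125, 0.125, 0.125, 0.125, giving 1−D = 0.781250 (working shown to 6 dp, full precision carried).
Community Y: N=96, proportions 0.71875, 0.125, 0.114583, 0.041667, giving 1−D = 0.452908.
Difference = |0.781250 − 0.452908| = 0.328342, i.e. 0.3283 to 4 decimal places.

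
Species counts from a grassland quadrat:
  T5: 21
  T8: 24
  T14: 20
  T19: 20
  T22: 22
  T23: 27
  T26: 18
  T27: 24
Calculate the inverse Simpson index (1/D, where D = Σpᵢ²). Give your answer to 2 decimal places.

Total N = 21+24+20+20+22+27+18+24 = 176, so the proportions are 0.119318, 0.136364, 0.113636, 0.113636, 0.125, 0.153409, 0.102273, 0.136364 (working shown to 6 dp, full precision carried).
D = 0.119318² + 0.136364² + 0.113636² + 0.113636² + 0.125² + 0.153409² + 0.102273² + 0.136364² = 0.014237 + 0.018595 + 0.012913 + 0.012913 + 0.015625 + 0.023534 + 0.010460 + 0.018595 = 0.126872.
So 1/D = 7.8819, i.e. 7.88 to 2 decimal places.

7.88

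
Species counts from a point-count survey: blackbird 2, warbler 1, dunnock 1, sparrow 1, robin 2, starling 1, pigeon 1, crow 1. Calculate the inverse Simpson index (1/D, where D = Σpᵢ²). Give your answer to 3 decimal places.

Total N = 2+1+1+1+2+1+1+1 = 10, so the proportions are 0.2, 0.1, 0.1, 0.1, 0.2, 0.1, 0.1, 0.1 (working shown to 7 dp, full precision carried).
D = 0.2² + 0.1² + 0.1² + 0.1² + 0.2² + 0.1² + 0.1² + 0.1² = 0.0400000 + 0.0100000 + 0.0100000 + 0.0100000 + 0.0400000 + 0.0100000 + 0.0100000 + 0.0100000 = 0.1400000.
So 1/D = 7.14286, i.e. 7.143 to 3 decimal places.

7.143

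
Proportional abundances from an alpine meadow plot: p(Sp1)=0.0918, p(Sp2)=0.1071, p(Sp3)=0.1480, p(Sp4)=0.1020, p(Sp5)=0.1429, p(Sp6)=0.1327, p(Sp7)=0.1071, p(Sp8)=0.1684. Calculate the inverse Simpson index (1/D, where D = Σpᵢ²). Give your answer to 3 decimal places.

7.689

D = 0.0918² + 0.1071² + 0.148² + 0.102² + 0.1429² + 0.1327² + 0.1071² + 0.1684² = 0.0084272 + 0.0114704 + 0.0219040 + 0.0104040 + 0.0204204 + 0.0176093 + 0.0114704 + 0.0283586 = 0.1300643 (working shown to 7 dp, full precision carried).
So 1/D = 7.68850, i.e. 7.689 to 3 decimal places.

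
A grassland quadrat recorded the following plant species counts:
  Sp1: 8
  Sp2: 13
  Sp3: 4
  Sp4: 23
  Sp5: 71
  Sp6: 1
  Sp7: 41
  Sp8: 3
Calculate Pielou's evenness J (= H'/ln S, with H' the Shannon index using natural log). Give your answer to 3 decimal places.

Total N = 8+13+4+23+71+1+41+3 = 164, so the proportions are 0.04878, 0.07927, 0.02439, 0.14024, 0.43293, 0.0061, 0.25, 0.01829 (working shown to 5 dp, full precision carried).
H' = −Σ pᵢ ln pᵢ = −((-0.14734) + (-0.20094) + (-0.09057) + (-0.27549) + (-0.36244) + (-0.03110) + (-0.34657) + (-0.07319)) = 1.52765.
With S = 8 species, ln S = 2.07944, so J = 1.52765/2.07944 = 0.73464, i.e. 0.735 to 3 decimal places.

0.735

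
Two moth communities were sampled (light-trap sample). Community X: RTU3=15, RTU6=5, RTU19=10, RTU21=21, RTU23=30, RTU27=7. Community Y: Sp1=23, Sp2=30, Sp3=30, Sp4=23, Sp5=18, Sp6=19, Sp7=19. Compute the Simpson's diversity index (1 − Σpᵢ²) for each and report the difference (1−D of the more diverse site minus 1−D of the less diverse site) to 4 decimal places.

0.0759

Community X: N=88, proportions 0.170455, 0.056818, 0.113636, 0.238636, 0.340909, 0.079545, giving 1−D = 0.775310 (working shown to 6 dp, full precision carried).
Community Y: N=162, proportions 0.141975, 0.185185, 0.185185, 0.141975, 0.111111, 0.117284, 0.117284, giving 1−D = 0.851242.
Difference = |0.775310 − 0.851242| = 0.075932, i.e. 0.0759 to 4 decimal places.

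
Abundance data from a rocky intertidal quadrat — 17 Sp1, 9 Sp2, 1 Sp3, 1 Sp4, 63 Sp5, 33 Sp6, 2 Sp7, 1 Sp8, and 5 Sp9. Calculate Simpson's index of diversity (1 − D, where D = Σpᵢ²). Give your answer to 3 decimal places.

Total N = 17+9+1+1+63+33+2+1+5 = 132, so the proportions are 0.12879, 0.06818, 0.00758, 0.00758, 0.47727, 0.25, 0.01515, 0.00758, 0.03788 (working shown to 5 dp, full precision carried).
D = 0.12879² + 0.06818² + 0.00758² + 0.00758² + 0.47727² + 0.25² + 0.01515² + 0.00758² + 0.03788² = 0.01659 + 0.00465 + 0.00006 + 0.00006 + 0.22779 + 0.06250 + 0.00023 + 0.00006 + 0.00143 = 0.31336.
So 1 − D = 0.68664, i.e. 0.687 to 3 decimal places.

0.687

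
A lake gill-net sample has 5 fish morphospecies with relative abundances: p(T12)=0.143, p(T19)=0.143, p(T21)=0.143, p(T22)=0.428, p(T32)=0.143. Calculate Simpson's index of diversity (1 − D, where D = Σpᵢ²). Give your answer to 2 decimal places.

0.74

D = 0.143² + 0.143² + 0.143² + 0.428² + 0.143² = 0.0204 + 0.0204 + 0.0204 + 0.1832 + 0.0204 = 0.2650 (working shown to 4 dp, full precision carried).
So 1 − D = 0.7350, i.e. 0.74 to 2 decimal places.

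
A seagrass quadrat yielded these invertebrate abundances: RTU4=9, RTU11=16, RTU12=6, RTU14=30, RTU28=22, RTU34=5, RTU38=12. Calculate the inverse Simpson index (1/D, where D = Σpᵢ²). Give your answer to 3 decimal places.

5.192

Total N = 9+16+6+30+22+5+12 = 100, so the proportions are 0.09, 0.16, 0.06, 0.3, 0.22, 0.05, 0.12 (working shown to 7 dp, full precision carried).
D = 0.09² + 0.16² + 0.06² + 0.3² + 0.22² + 0.05² + 0.12² = 0.0081000 + 0.0256000 + 0.0036000 + 0.0900000 + 0.0484000 + 0.0025000 + 0.0144000 = 0.1926000.
So 1/D = 5.19211, i.e. 5.192 to 3 decimal places.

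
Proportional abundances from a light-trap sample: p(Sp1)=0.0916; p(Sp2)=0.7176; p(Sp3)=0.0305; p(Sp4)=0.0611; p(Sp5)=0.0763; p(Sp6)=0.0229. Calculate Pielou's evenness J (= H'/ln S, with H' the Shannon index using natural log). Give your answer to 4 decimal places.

H' = −Σ pᵢ ln pᵢ = −((-0.218954) + (-0.238131) + (-0.106446) + (-0.170789) + (-0.196326) + (-0.086485)) = 1.017130 (working shown to 6 dp, full precision carried).
With S = 6 species, ln S = 1.791759, so J = 1.017130/1.791759 = 0.567671, i.e. 0.5677 to 4 decimal places.

0.5677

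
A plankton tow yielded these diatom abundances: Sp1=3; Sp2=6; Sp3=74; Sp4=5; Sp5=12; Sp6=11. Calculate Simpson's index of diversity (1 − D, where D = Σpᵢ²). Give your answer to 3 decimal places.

0.528

Total N = 3+6+74+5+12+11 = 111, so the proportions are 0.02703, 0.05405, 0.66667, 0.04505, 0.10811, 0.0991 (working shown to 5 dp, full precision carried).
D = 0.02703² + 0.05405² + 0.66667² + 0.04505² + 0.10811² + 0.0991² = 0.00073 + 0.00292 + 0.44444 + 0.00203 + 0.01169 + 0.00982 = 0.47163.
So 1 − D = 0.52837, i.e. 0.528 to 3 decimal places.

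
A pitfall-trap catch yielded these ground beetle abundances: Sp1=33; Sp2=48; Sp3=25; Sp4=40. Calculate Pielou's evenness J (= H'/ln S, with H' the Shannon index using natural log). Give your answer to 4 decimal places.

Total N = 33+48+25+40 = 146, so the proportions are 0.226027, 0.328767, 0.171233, 0.273973 (working shown to 6 dp, full precision carried).
H' = −Σ pᵢ ln pᵢ = −((-0.336125) + (-0.365722) + (-0.302180) + (-0.354720)) = 1.358747.
With S = 4 species, ln S = 1.386294, so J = 1.358747/1.386294 = 0.980129, i.e. 0.9801 to 4 decimal places.

0.9801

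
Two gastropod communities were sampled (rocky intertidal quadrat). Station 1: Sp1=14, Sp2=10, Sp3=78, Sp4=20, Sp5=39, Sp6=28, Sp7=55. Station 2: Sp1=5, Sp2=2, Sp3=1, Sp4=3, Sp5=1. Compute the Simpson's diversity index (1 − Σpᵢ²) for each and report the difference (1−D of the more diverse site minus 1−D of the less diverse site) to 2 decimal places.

0.07

Station 1: N=244, proportions 0.0574, 0.041, 0.3197, 0.082, 0.1598, 0.1148, 0.2254, giving 1−D = 0.7966 (working shown to 4 dp, full precision carried).
Station 2: N=12, proportions 0.4167, 0.1667, 0.0833, 0.25, 0.0833, giving 1−D = 0.7222.
Difference = |0.7966 − 0.7222| = 0.0744, i.e. 0.07 to 2 decimal places.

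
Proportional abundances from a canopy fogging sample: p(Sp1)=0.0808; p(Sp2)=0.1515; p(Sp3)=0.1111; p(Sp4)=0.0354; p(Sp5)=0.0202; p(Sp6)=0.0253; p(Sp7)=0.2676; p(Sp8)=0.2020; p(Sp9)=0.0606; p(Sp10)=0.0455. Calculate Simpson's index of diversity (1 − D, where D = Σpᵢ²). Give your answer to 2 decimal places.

0.84

D = 0.0808² + 0.1515² + 0.1111² + 0.0354² + 0.0202² + 0.0253² + 0.2676² + 0.202² + 0.0606² + 0.0455² = 0.0065 + 0.0230 + 0.0123 + 0.0013 + 0.0004 + 0.0006 + 0.0716 + 0.0408 + 0.0037 + 0.0021 = 0.1623 (working shown to 4 dp, full precision carried).
So 1 − D = 0.8377, i.e. 0.84 to 2 decimal places.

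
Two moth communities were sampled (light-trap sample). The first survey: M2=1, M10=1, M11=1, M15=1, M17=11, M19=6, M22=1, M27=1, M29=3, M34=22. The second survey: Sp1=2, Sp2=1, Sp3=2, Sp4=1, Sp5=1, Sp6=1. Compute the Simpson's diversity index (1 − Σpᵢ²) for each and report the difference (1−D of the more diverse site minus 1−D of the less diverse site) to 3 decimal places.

0.097

The first survey: N=48, proportions 0.02083, 0.02083, 0.02083, 0.02083, 0.22917, 0.125, 0.02083, 0.02083, 0.0625, 0.45833, giving 1−D = 0.71528 (working shown to 5 dp, full precision carried).
The second survey: N=8, proportions 0.25, 0.125, 0.25, 0.125, 0.125, 0.125, giving 1−D = 0.81250.
Difference = |0.71528 − 0.81250| = 0.09722, i.e. 0.097 to 3 decimal places.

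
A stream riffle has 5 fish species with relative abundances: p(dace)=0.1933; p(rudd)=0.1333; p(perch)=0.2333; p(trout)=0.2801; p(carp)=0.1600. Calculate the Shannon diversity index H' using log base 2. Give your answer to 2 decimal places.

2.27

Each pᵢ log₂ pᵢ term (working shown to 4 dp, full precision carried): 0.1933×(-2.3711)=-0.4583, 0.1333×(-2.9073)=-0.3875, 0.2333×(-2.0997)=-0.4899, 0.2801×(-1.8360)=-0.5143, 0.16×(-2.6439)=-0.4230.
Sum = -2.2730, so H' = 2.27.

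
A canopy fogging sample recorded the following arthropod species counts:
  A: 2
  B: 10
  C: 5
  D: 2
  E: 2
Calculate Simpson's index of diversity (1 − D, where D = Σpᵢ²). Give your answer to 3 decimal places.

0.689

Total N = 2+10+5+2+2 = 21, so the proportions are 0.09524, 0.47619, 0.2381, 0.09524, 0.09524 (working shown to 5 dp, full precision carried).
D = 0.09524² + 0.47619² + 0.2381² + 0.09524² + 0.09524² = 0.00907 + 0.22676 + 0.05669 + 0.00907 + 0.00907 = 0.31066.
So 1 − D = 0.68934, i.e. 0.689 to 3 decimal places.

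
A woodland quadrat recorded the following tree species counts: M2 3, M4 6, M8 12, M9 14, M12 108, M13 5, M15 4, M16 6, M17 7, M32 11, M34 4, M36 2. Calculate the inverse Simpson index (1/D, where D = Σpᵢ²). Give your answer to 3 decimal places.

Total N = 3+6+12+14+108+5+4+6+7+11+4+2 = 182, so the proportions are 0.016484, 0.032967, 0.065934, 0.076923, 0.593407, 0.027473, 0.021978, 0.032967, 0.038462, 0.06044, 0.021978, 0.010989 (working shown to 6 dp, full precision carried).
D = 0.016484² + 0.032967² + 0.065934² + 0.076923² + 0.593407² + 0.027473² + 0.021978² + 0.032967² + 0.038462² + 0.06044² + 0.021978² + 0.010989² = 0.000272 + 0.001087 + 0.004347 + 0.005917 + 0.352131 + 0.000755 + 0.000483 + 0.001087 + 0.001479 + 0.003653 + 0.000483 + 0.000121 = 0.371815.
So 1/D = 2.68951, i.e. 2.690 to 3 decimal places.

2.690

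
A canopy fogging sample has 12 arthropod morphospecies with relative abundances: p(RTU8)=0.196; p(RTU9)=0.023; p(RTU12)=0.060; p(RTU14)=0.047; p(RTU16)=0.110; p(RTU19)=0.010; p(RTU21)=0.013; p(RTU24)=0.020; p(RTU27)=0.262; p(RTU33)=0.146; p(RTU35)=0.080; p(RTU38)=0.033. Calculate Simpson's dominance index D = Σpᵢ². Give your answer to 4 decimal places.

D = 0.196² + 0.023² + 0.06² + 0.047² + 0.11² + 0.01² + 0.013² + 0.02² + 0.262² + 0.146² + 0.08² + 0.033² = 0.038416 + 0.000529 + 0.003600 + 0.002209 + 0.012100 + 0.000100 + 0.000169 + 0.000400 + 0.068644 + 0.021316 + 0.006400 + 0.001089 = 0.154972 (working shown to 6 dp, full precision carried).
To 4 decimal places, D = 0.1550.

0.1550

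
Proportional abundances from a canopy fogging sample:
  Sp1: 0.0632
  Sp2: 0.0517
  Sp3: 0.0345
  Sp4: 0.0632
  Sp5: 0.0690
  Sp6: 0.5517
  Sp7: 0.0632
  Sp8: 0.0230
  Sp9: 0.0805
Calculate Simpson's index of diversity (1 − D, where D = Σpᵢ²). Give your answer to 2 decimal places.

0.67

D = 0.0632² + 0.0517² + 0.0345² + 0.0632² + 0.069² + 0.5517² + 0.0632² + 0.023² + 0.0805² = 0.0040 + 0.0027 + 0.0012 + 0.0040 + 0.0048 + 0.3044 + 0.0040 + 0.0005 + 0.0065 = 0.3320 (working shown to 4 dp, full precision carried).
So 1 − D = 0.6680, i.e. 0.67 to 2 decimal places.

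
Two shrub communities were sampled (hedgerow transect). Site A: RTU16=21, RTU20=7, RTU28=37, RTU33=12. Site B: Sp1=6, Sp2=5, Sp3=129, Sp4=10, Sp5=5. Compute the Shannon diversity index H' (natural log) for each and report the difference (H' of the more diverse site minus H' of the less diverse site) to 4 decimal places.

Site A: N=77, proportions 0.272727, 0.090909, 0.480519, 0.155844, giving H' = 1.214206 (working shown to 6 dp, full precision carried).
Site B: N=155, proportions 0.03871, 0.032258, 0.832258, 0.064516, 0.032258, giving H' = 0.677060.
Difference = |1.214206 − 0.677060| = 0.537146, i.e. 0.5371 to 4 decimal places.

0.5371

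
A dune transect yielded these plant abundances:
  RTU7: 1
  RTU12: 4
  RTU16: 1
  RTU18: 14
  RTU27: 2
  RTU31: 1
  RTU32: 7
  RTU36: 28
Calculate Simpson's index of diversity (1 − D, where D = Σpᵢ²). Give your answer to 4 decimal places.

0.6873

Total N = 1+4+1+14+2+1+7+28 = 58, so the proportions are 0.017241, 0.068966, 0.017241, 0.241379, 0.034483, 0.017241, 0.12069, 0.482759 (working shown to 6 dp, full precision carried).
D = 0.017241² + 0.068966² + 0.017241² + 0.241379² + 0.034483² + 0.017241² + 0.12069² + 0.482759² = 0.000297 + 0.004756 + 0.000297 + 0.058264 + 0.001189 + 0.000297 + 0.014566 + 0.233056 = 0.312723.
So 1 − D = 0.687277, i.e. 0.6873 to 4 decimal places.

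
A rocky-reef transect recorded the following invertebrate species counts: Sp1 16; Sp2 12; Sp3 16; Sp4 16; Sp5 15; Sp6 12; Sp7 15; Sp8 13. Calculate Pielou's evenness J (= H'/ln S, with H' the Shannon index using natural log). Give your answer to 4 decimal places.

0.9968

Total N = 16+12+16+16+15+12+15+13 = 115, so the proportions are 0.13913, 0.104348, 0.13913, 0.13913, 0.130435, 0.104348, 0.130435, 0.113043 (working shown to 6 dp, full precision carried).
H' = −Σ pᵢ ln pᵢ = −((-0.274413) + (-0.235829) + (-0.274413) + (-0.274413) + (-0.265680) + (-0.235829) + (-0.265680) + (-0.246433)) = 2.072690.
With S = 8 species, ln S = 2.079442, so J = 2.072690/2.079442 = 0.996753, i.e. 0.9968 to 4 decimal places.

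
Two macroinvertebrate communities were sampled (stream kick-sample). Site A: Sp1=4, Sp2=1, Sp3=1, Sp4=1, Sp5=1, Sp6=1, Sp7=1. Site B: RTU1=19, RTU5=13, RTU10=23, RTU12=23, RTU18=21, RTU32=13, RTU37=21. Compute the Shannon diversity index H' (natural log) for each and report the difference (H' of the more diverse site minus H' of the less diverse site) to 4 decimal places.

Site A: N=10, proportions 0.4, 0.1, 0.1, 0.1, 0.1, 0.1, 0.1, giving H' = 1.7480673 (working shown to 7 dp, full precision carried).
Site B: N=133, proportions 0.1428571, 0.0977444, 0.1729323, 0.1729323, 0.1578947, 0.0977444, 0.1578947, giving H' = 1.9224115.
Difference = |1.7480673 − 1.9224115| = 0.1743442, i.e. 0.1743 to 4 decimal places.

0.1743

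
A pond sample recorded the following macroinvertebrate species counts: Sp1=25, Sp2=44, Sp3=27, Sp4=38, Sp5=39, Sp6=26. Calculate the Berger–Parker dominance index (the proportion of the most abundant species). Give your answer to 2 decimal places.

0.22

Total N = 25+44+27+38+39+26 = 199, so the proportions are 0.1256, 0.2211, 0.1357, 0.191, 0.196, 0.1307 (working shown to 4 dp, full precision carried).
The largest proportion is 0.2211, i.e. d = 0.22 to 2 decimal places.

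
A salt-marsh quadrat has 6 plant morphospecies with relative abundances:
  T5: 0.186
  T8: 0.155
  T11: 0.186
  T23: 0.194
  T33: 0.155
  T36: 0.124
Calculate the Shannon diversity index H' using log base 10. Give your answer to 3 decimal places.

0.773

Each pᵢ log₁₀ pᵢ term (working shown to 5 dp, full precision carried): 0.186×(-0.73049)=-0.13587, 0.155×(-0.80967)=-0.12550, 0.186×(-0.73049)=-0.13587, 0.194×(-0.71220)=-0.13817, 0.155×(-0.80967)=-0.12550, 0.124×(-0.90658)=-0.11242.
Sum = -0.77332, so H' = 0.773.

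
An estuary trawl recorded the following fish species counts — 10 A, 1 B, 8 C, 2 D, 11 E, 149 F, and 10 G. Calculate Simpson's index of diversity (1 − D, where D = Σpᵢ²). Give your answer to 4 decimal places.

0.3807

Total N = 10+1+8+2+11+149+10 = 191, so the proportions are 0.052356, 0.005236, 0.041885, 0.010471, 0.057592, 0.780105, 0.052356 (working shown to 6 dp, full precision carried).
D = 0.052356² + 0.005236² + 0.041885² + 0.010471² + 0.057592² + 0.780105² + 0.052356² = 0.002741 + 0.000027 + 0.001754 + 0.000110 + 0.003317 + 0.608563 + 0.002741 = 0.619254.
So 1 − D = 0.380746, i.e. 0.3807 to 4 decimal places.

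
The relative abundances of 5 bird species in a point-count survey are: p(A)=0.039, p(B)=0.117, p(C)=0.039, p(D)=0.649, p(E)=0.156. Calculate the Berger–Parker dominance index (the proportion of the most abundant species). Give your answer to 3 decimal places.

0.649

The largest proportion is 0.649, i.e. d = 0.649 to 3 decimal places.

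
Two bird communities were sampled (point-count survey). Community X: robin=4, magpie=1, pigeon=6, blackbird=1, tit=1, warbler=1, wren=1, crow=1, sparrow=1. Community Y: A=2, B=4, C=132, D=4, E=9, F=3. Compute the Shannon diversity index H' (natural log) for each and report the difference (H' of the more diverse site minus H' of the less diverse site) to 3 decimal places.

Community X: N=17, proportions 0.23529, 0.05882, 0.35294, 0.05882, 0.05882, 0.05882, 0.05882, 0.05882, 0.05882, giving H' = 1.87464 (working shown to 5 dp, full precision carried).
Community Y: N=154, proportions 0.01299, 0.02597, 0.85714, 0.02597, 0.05844, 0.01948, giving H' = 0.62087.
Difference = |1.87464 − 0.62087| = 1.25377, i.e. 1.254 to 3 decimal places.

1.254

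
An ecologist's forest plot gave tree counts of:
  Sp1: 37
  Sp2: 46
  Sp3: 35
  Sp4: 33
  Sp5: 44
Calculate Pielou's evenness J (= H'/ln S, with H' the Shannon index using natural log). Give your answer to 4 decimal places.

Total N = 37+46+35+33+44 = 195, so the proportions are 0.189744, 0.235897, 0.179487, 0.169231, 0.225641 (working shown to 6 dp, full precision carried).
H' = −Σ pᵢ ln pᵢ = −((-0.315369) + (-0.340720) + (-0.308296) + (-0.300637) + (-0.335937)) = 1.600960.
With S = 5 species, ln S = 1.609438, so J = 1.600960/1.609438 = 0.994732, i.e. 0.9947 to 4 decimal places.

0.9947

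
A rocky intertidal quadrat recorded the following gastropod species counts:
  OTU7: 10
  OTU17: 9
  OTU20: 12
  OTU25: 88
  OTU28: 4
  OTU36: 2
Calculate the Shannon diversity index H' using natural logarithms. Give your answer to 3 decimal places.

1.040

Total N = 10+9+12+88+4+2 = 125, so the proportions are 0.08, 0.072, 0.096, 0.704, 0.032, 0.016 (working shown to 5 dp, full precision carried).
Each pᵢ ln pᵢ term: 0.08×(-2.52573)=-0.20206, 0.072×(-2.63109)=-0.18944, 0.096×(-2.34341)=-0.22497, 0.704×(-0.35098)=-0.24709, 0.032×(-3.44202)=-0.11014, 0.016×(-4.13517)=-0.06616.
Sum = -1.03986, so H' = 1.040.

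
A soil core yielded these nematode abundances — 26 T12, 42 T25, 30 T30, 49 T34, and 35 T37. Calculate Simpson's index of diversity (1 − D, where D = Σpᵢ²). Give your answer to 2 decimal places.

Total N = 26+42+30+49+35 = 182, so the proportions are 0.1429, 0.2308, 0.1648, 0.2692, 0.1923 (working shown to 4 dp, full precision carried).
D = 0.1429² + 0.2308² + 0.1648² + 0.2692² + 0.1923² = 0.0204 + 0.0533 + 0.0272 + 0.0725 + 0.0370 = 0.2103.
So 1 − D = 0.7897, i.e. 0.79 to 2 decimal places.

0.79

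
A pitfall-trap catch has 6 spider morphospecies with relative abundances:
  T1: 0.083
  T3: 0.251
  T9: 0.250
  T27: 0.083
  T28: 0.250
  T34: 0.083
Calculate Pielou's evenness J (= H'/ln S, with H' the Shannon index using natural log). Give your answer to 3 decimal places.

H' = −Σ pᵢ ln pᵢ = −((-0.20658) + (-0.34696) + (-0.34657) + (-0.20658) + (-0.34657) + (-0.20658)) = 1.65984 (working shown to 5 dp, full precision carried).
With S = 6 species, ln S = 1.79176, so J = 1.65984/1.79176 = 0.92638, i.e. 0.926 to 3 decimal places.

0.926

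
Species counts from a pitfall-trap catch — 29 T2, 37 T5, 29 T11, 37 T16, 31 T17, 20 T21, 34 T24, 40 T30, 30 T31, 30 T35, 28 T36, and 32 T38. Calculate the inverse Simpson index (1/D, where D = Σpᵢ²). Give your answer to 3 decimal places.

11.703

Total N = 29+37+29+37+31+20+34+40+30+30+28+32 = 377, so the proportions are 0.07692308, 0.09814324, 0.07692308, 0.09814324, 0.08222812, 0.0530504, 0.09018568, 0.1061008, 0.0795756, 0.0795756, 0.07427056, 0.08488064 (working shown to 8 dp, full precision carried).
D = 0.07692308² + 0.09814324² + 0.07692308² + 0.09814324² + 0.08222812² + 0.0530504² + 0.09018568² + 0.1061008² + 0.0795756² + 0.0795756² + 0.07427056² + 0.08488064² = 0.00591716 + 0.00963209 + 0.00591716 + 0.00963209 + 0.00676146 + 0.00281434 + 0.00813346 + 0.01125738 + 0.00633228 + 0.00633228 + 0.00551612 + 0.00720472 = 0.08545054.
So 1/D = 11.70268, i.e. 11.703 to 3 decimal places.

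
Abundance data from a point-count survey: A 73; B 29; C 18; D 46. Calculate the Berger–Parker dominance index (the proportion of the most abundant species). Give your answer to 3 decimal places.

0.440

Total N = 73+29+18+46 = 166, so the proportions are 0.43976, 0.1747, 0.10843, 0.27711 (working shown to 5 dp, full precision carried).
The largest proportion is 0.43976, i.e. d = 0.440 to 3 decimal places.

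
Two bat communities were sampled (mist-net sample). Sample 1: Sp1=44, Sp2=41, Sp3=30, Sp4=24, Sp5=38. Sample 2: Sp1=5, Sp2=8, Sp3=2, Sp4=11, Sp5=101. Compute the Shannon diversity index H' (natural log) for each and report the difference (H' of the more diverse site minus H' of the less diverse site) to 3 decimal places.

Sample 1: N=177, proportions 0.24859, 0.23164, 0.16949, 0.13559, 0.21469, giving H' = 1.58689 (working shown to 5 dp, full precision carried).
Sample 2: N=127, proportions 0.03937, 0.06299, 0.01575, 0.08661, 0.79528, giving H' = 0.76093.
Difference = |1.58689 − 0.76093| = 0.82596, i.e. 0.826 to 3 decimal places.

0.826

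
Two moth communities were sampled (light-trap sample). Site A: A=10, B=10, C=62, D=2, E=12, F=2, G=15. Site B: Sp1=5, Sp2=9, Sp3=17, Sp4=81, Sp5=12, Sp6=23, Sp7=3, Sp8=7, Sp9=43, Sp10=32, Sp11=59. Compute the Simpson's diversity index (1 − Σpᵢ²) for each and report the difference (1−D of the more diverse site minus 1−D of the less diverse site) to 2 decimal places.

Site A: N=113, proportions 0.0885, 0.0885, 0.5487, 0.0177, 0.1062, 0.0177, 0.1327, giving 1−D = 0.6538 (working shown to 4 dp, full precision carried).
Site B: N=291, proportions 0.0172, 0.0309, 0.0584, 0.2784, 0.0412, 0.079, 0.0103, 0.0241, 0.1478, 0.11, 0.2027, giving 1−D = 0.8342.
Difference = |0.6538 − 0.8342| = 0.1804, i.e. 0.18 to 2 decimal places.

0.18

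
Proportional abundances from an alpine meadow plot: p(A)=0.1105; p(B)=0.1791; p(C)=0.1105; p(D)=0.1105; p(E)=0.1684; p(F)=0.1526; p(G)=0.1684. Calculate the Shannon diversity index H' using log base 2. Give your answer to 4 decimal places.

2.7773

Each pᵢ log₂ pᵢ term (working shown to 6 dp, full precision carried): 0.1105×(-3.177882)=-0.351156, 0.1791×(-2.481163)=-0.444376, 0.1105×(-3.177882)=-0.351156, 0.1105×(-3.177882)=-0.351156, 0.1684×(-2.570036)=-0.432794, 0.1526×(-2.712173)=-0.413878, 0.1684×(-2.570036)=-0.432794.
Sum = -2.777310, so H' = 2.7773.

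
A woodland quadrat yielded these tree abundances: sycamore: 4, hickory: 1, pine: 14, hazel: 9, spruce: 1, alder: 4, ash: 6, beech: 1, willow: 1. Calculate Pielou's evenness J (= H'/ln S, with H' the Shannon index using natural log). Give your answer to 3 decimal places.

0.818

Total N = 4+1+14+9+1+4+6+1+1 = 41, so the proportions are 0.09756, 0.02439, 0.34146, 0.21951, 0.02439, 0.09756, 0.14634, 0.02439, 0.02439 (working shown to 5 dp, full precision carried).
H' = −Σ pᵢ ln pᵢ = −((-0.22705) + (-0.09057) + (-0.36691) + (-0.33286) + (-0.09057) + (-0.22705) + (-0.28124) + (-0.09057) + (-0.09057)) = 1.79741.
With S = 9 species, ln S = 2.19722, so J = 1.79741/2.19722 = 0.81804, i.e. 0.818 to 3 decimal places.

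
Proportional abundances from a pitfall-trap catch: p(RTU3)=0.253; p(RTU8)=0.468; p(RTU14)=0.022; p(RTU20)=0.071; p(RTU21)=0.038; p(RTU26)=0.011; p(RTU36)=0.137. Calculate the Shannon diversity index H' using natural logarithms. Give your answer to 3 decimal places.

Each pᵢ ln pᵢ term (working shown to 5 dp, full precision carried): 0.253×(-1.37437)=-0.34771, 0.468×(-0.75929)=-0.35535, 0.022×(-3.81671)=-0.08397, 0.071×(-2.64508)=-0.18780, 0.038×(-3.27017)=-0.12427, 0.011×(-4.50986)=-0.04961, 0.137×(-1.98777)=-0.27233.
Sum = -1.42103, so H' = 1.421.

1.421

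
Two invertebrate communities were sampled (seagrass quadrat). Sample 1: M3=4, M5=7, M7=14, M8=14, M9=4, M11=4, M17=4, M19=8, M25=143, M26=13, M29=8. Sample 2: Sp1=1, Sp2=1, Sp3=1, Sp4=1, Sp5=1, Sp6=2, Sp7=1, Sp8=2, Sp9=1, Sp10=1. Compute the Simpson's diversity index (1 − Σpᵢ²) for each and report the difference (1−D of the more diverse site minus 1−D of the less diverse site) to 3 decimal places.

0.316

Sample 1: N=223, proportions 0.01794, 0.03139, 0.06278, 0.06278, 0.01794, 0.01794, 0.01794, 0.03587, 0.64126, 0.0583, 0.03587, giving 1−D = 0.57266 (working shown to 5 dp, full precision carried).
Sample 2: N=12, proportions 0.08333, 0.08333, 0.08333, 0.08333, 0.08333, 0.16667, 0.08333, 0.16667, 0.08333, 0.08333, giving 1−D = 0.88889.
Difference = |0.57266 − 0.88889| = 0.31623, i.e. 0.316 to 3 decimal places.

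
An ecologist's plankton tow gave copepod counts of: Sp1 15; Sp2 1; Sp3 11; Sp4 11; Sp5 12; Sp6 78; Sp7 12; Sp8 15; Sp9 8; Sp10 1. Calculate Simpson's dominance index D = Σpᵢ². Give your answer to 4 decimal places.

0.2651

Total N = 15+1+11+11+12+78+12+15+8+1 = 164, so the proportions are 0.091463, 0.006098, 0.067073, 0.067073, 0.073171, 0.47561, 0.073171, 0.091463, 0.04878, 0.006098 (working shown to 6 dp, full precision carried).
D = 0.091463² + 0.006098² + 0.067073² + 0.067073² + 0.073171² + 0.47561² + 0.073171² + 0.091463² + 0.04878² + 0.006098² = 0.008366 + 0.000037 + 0.004499 + 0.004499 + 0.005354 + 0.226205 + 0.005354 + 0.008366 + 0.002380 + 0.000037 = 0.265095.
To 4 decimal places, D = 0.2651.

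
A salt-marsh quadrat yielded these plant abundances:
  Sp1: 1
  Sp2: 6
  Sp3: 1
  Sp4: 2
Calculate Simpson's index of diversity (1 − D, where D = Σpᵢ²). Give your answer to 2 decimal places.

Total N = 1+6+1+2 = 10, so the proportions are 0.1, 0.6, 0.1, 0.2 (working shown to 4 dp, full precision carried).
D = 0.1² + 0.6² + 0.1² + 0.2² = 0.0100 + 0.3600 + 0.0100 + 0.0400 = 0.4200.
So 1 − D = 0.5800, i.e. 0.58 to 2 decimal places.

0.58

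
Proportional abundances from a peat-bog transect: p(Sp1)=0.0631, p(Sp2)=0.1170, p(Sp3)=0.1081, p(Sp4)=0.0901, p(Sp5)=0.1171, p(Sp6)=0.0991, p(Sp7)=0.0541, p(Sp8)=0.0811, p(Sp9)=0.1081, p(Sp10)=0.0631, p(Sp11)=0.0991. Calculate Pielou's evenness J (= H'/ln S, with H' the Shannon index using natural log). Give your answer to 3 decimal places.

H' = −Σ pᵢ ln pᵢ = −((-0.17435) + (-0.25103) + (-0.24049) + (-0.21686) + (-0.25115) + (-0.22908) + (-0.15781) + (-0.20373) + (-0.24049) + (-0.17435) + (-0.22908)) = 2.36841 (working shown to 5 dp, full precision carried).
With S = 11 species, ln S = 2.39790, so J = 2.36841/2.39790 = 0.98770, i.e. 0.988 to 3 decimal places.

0.988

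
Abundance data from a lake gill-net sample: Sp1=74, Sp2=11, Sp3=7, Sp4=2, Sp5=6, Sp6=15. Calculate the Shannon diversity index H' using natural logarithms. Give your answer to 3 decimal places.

1.169

Total N = 74+11+7+2+6+15 = 115, so the proportions are 0.64348, 0.09565, 0.06087, 0.01739, 0.05217, 0.13043 (working shown to 5 dp, full precision carried).
Each pᵢ ln pᵢ term: 0.64348×(-0.44087)=-0.28369, 0.09565×(-2.34704)=-0.22450, 0.06087×(-2.79902)=-0.17038, 0.01739×(-4.05178)=-0.07047, 0.05217×(-2.95317)=-0.15408, 0.13043×(-2.03688)=-0.26568.
Sum = -1.16879, so H' = 1.169.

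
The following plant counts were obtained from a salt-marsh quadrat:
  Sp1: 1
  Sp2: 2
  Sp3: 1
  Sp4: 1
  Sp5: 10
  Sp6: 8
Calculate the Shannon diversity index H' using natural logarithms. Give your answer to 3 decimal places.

1.351

Total N = 1+2+1+1+10+8 = 23, so the proportions are 0.04348, 0.08696, 0.04348, 0.04348, 0.43478, 0.34783 (working shown to 5 dp, full precision carried).
Each pᵢ ln pᵢ term: 0.04348×(-3.13549)=-0.13633, 0.08696×(-2.44235)=-0.21238, 0.04348×(-3.13549)=-0.13633, 0.04348×(-3.13549)=-0.13633, 0.43478×(-0.83291)=-0.36213, 0.34783×(-1.05605)=-0.36732.
Sum = -1.35081, so H' = 1.351.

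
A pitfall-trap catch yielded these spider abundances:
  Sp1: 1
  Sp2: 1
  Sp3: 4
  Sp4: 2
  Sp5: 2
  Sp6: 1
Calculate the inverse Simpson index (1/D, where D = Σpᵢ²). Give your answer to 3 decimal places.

4.481

Total N = 1+1+4+2+2+1 = 11, so the proportions are 0.0909091, 0.0909091, 0.3636364, 0.1818182, 0.1818182, 0.0909091 (working shown to 7 dp, full precision carried).
D = 0.0909091² + 0.0909091² + 0.3636364² + 0.1818182² + 0.1818182² + 0.0909091² = 0.0082645 + 0.0082645 + 0.1322314 + 0.0330579 + 0.0330579 + 0.0082645 = 0.2231405.
So 1/D = 4.48148, i.e. 4.481 to 3 decimal places.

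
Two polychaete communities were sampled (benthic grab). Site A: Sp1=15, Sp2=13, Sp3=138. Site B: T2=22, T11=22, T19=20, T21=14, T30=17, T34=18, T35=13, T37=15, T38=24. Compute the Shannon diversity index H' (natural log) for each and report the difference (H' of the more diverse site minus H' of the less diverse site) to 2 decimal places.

Site A: N=166, proportions 0.0904, 0.0783, 0.8313, giving H' = 0.5703 (working shown to 4 dp, full precision carried).
Site B: N=165, proportions 0.1333, 0.1333, 0.1212, 0.0848, 0.103, 0.1091, 0.0788, 0.0909, 0.1455, giving H' = 2.1769.
Difference = |0.5703 − 2.1769| = 1.6066, i.e. 1.61 to 2 decimal places.

1.61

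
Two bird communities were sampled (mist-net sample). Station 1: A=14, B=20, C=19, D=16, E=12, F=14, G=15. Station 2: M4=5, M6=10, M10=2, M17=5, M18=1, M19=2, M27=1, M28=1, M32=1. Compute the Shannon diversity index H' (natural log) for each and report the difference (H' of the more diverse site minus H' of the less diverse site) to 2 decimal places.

0.10

Station 1: N=110, proportions 0.1273, 0.1818, 0.1727, 0.1455, 0.1091, 0.1273, 0.1364, giving H' = 1.9318 (working shown to 4 dp, full precision carried).
Station 2: N=28, proportions 0.1786, 0.3571, 0.0714, 0.1786, 0.0357, 0.0714, 0.0357, 0.0357, 0.0357, giving H' = 1.8360.
Difference = |1.9318 − 1.8360| = 0.0958, i.e. 0.10 to 2 decimal places.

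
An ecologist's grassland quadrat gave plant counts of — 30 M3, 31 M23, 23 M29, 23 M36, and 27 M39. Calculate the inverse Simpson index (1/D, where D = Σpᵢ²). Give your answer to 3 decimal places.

4.922

Total N = 30+31+23+23+27 = 134, so the proportions are 0.2238806, 0.2313433, 0.1716418, 0.1716418, 0.2014925 (working shown to 7 dp, full precision carried).
D = 0.2238806² + 0.2313433² + 0.1716418² + 0.1716418² + 0.2014925² = 0.0501225 + 0.0535197 + 0.0294609 + 0.0294609 + 0.0405992 = 0.2031633.
So 1/D = 4.92215, i.e. 4.922 to 3 decimal places.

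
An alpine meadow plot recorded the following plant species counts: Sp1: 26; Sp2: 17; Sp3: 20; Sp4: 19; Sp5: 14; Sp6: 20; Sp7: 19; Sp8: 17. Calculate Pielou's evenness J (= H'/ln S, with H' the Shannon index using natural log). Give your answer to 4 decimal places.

Total N = 26+17+20+19+14+20+19+17 = 152, so the proportions are 0.171053, 0.111842, 0.131579, 0.125, 0.092105, 0.131579, 0.125, 0.111842 (working shown to 6 dp, full precision carried).
H' = −Σ pᵢ ln pᵢ = −((-0.302042) + (-0.245009) + (-0.266862) + (-0.259930) + (-0.219655) + (-0.266862) + (-0.259930) + (-0.245009)) = 2.065298.
With S = 8 species, ln S = 2.079442, so J = 2.065298/2.079442 = 0.993198, i.e. 0.9932 to 4 decimal places.

0.9932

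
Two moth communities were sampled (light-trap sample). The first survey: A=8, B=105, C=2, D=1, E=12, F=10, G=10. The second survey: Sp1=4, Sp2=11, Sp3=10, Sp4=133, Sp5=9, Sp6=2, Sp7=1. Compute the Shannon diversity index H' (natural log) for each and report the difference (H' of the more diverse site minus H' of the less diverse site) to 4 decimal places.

0.1989

The first survey: N=148, proportions 0.054054, 0.709459, 0.013514, 0.006757, 0.081081, 0.067568, 0.067568, giving H' = 1.061008 (working shown to 6 dp, full precision carried).
The second survey: N=170, proportions 0.023529, 0.064706, 0.058824, 0.782353, 0.052941, 0.011765, 0.005882, giving H' = 0.862118.
Difference = |1.061008 − 0.862118| = 0.198890, i.e. 0.1989 to 4 decimal places.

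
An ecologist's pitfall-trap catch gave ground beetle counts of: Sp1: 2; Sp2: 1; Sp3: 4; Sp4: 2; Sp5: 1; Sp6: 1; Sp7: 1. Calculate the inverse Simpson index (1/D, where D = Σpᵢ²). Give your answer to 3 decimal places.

5.143

Total N = 2+1+4+2+1+1+1 = 12, so the proportions are 0.1666667, 0.0833333, 0.3333333, 0.1666667, 0.0833333, 0.0833333, 0.0833333 (working shown to 7 dp, full precision carried).
D = 0.1666667² + 0.0833333² + 0.3333333² + 0.1666667² + 0.0833333² + 0.0833333² + 0.0833333² = 0.0277778 + 0.0069444 + 0.1111111 + 0.0277778 + 0.0069444 + 0.0069444 + 0.0069444 = 0.1944444.
So 1/D = 5.14286, i.e. 5.143 to 3 decimal places.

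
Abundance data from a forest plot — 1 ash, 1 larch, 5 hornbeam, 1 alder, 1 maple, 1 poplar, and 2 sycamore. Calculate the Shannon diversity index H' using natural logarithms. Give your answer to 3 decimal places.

Total N = 1+1+5+1+1+1+2 = 12, so the proportions are 0.08333, 0.08333, 0.41667, 0.08333, 0.08333, 0.08333, 0.16667 (working shown to 5 dp, full precision carried).
Each pᵢ ln pᵢ term: 0.08333×(-2.48491)=-0.20708, 0.08333×(-2.48491)=-0.20708, 0.41667×(-0.87547)=-0.36478, 0.08333×(-2.48491)=-0.20708, 0.08333×(-2.48491)=-0.20708, 0.08333×(-2.48491)=-0.20708, 0.16667×(-1.79176)=-0.29863.
Sum = -1.69878, so H' = 1.699.

1.699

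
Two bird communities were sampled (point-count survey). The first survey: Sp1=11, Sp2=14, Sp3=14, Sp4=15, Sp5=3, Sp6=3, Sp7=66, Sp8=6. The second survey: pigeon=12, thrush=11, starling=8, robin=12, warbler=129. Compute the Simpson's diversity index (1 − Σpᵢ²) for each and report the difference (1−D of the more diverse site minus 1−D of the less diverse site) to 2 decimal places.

The first survey: N=132, proportions 0.0833, 0.1061, 0.1061, 0.1136, 0.0227, 0.0227, 0.5, 0.0455, giving 1−D = 0.7045 (working shown to 4 dp, full precision carried).
The second survey: N=172, proportions 0.0698, 0.064, 0.0465, 0.0698, 0.75, giving 1−D = 0.4215.
Difference = |0.7045 − 0.4215| = 0.2830, i.e. 0.28 to 2 decimal places.

0.28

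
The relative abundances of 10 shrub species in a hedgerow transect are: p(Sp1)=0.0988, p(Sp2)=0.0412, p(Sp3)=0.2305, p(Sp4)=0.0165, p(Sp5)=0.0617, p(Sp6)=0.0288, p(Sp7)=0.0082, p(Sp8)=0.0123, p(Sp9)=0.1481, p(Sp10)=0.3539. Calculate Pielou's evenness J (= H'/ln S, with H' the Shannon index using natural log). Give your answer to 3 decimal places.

H' = −Σ pᵢ ln pᵢ = −((-0.22869) + (-0.13140) + (-0.33826) + (-0.06772) + (-0.17186) + (-0.10216) + (-0.03939) + (-0.05410) + (-0.28285) + (-0.36761)) = 1.78405 (working shown to 5 dp, full precision carried).
With S = 10 species, ln S = 2.30259, so J = 1.78405/2.30259 = 0.77480, i.e. 0.775 to 3 decimal places.

0.775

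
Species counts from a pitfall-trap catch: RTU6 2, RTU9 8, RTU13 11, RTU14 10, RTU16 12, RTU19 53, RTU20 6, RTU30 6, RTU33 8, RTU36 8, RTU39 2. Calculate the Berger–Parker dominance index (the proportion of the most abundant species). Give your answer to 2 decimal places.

Total N = 2+8+11+10+12+53+6+6+8+8+2 = 126, so the proportions are 0.0159, 0.0635, 0.0873, 0.0794, 0.0952, 0.4206, 0.0476, 0.0476, 0.0635, 0.0635, 0.0159 (working shown to 4 dp, full precision carried).
The largest proportion is 0.4206, i.e. d = 0.42 to 2 decimal places.

0.42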